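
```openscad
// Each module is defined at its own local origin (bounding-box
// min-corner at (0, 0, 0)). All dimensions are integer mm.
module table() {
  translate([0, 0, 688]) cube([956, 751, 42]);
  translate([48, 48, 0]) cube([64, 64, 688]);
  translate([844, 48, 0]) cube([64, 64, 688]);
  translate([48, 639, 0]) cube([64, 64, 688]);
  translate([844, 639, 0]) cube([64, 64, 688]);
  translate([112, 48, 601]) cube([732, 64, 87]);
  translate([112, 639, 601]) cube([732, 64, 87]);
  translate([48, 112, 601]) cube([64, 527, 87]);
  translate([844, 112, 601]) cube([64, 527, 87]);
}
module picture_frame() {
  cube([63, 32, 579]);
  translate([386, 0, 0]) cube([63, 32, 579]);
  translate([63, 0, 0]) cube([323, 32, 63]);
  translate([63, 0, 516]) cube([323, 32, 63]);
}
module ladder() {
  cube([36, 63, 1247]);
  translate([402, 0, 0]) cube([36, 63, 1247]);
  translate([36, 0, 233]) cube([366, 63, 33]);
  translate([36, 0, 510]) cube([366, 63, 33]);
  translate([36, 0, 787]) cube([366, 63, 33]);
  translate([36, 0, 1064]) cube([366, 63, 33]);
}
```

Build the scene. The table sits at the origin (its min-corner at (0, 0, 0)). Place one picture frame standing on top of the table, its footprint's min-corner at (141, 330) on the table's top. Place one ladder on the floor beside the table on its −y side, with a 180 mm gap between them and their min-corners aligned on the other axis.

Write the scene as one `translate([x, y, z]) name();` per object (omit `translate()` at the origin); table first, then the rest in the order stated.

table();
translate([141, 330, 730]) picture_frame();
translate([0, -243, 0]) ladder();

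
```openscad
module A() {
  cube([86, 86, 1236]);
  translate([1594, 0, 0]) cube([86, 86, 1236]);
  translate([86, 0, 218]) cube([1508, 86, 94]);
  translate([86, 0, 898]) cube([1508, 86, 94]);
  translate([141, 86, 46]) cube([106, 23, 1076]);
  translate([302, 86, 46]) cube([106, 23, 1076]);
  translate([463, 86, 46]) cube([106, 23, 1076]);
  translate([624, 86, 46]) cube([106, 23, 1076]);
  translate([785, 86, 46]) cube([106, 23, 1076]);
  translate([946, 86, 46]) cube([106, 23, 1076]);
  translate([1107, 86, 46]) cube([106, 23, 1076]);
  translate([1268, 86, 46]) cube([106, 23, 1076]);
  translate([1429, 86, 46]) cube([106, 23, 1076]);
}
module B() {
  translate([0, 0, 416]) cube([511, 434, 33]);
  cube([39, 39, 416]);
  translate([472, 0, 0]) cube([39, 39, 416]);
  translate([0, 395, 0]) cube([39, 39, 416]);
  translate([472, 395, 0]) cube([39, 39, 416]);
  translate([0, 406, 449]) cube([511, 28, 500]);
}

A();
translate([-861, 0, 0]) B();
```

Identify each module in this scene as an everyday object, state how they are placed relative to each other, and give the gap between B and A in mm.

A is a fence section. B is a chair. The chair is on the floor beside the fence section on its −x side. The gap between the chair and the fence section is 350 mm.

The chair's nearest face is 350 mm from the fence section's −x face.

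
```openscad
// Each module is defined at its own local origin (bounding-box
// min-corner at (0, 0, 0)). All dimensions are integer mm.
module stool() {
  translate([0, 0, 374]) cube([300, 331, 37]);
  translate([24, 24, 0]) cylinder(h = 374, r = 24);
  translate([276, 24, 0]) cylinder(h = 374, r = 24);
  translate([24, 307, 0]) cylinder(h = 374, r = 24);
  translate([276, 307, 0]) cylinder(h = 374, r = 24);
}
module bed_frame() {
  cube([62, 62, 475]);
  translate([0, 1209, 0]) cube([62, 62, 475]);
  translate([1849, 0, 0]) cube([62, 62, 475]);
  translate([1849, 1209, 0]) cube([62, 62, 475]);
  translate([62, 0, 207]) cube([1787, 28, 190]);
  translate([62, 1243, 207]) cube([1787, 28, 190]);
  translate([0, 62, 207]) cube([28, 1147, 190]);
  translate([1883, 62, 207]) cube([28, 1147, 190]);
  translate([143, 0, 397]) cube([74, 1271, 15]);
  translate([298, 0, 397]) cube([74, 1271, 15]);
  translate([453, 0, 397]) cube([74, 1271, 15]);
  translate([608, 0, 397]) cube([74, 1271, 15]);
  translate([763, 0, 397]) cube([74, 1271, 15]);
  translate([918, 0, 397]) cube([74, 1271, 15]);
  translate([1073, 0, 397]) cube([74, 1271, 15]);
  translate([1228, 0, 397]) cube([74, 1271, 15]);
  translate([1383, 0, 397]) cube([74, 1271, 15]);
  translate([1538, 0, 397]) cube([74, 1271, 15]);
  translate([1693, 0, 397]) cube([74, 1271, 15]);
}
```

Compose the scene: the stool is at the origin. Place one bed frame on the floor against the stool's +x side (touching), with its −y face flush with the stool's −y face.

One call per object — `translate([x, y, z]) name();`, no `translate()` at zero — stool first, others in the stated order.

stool();
translate([300, 0, 0]) bed_frame();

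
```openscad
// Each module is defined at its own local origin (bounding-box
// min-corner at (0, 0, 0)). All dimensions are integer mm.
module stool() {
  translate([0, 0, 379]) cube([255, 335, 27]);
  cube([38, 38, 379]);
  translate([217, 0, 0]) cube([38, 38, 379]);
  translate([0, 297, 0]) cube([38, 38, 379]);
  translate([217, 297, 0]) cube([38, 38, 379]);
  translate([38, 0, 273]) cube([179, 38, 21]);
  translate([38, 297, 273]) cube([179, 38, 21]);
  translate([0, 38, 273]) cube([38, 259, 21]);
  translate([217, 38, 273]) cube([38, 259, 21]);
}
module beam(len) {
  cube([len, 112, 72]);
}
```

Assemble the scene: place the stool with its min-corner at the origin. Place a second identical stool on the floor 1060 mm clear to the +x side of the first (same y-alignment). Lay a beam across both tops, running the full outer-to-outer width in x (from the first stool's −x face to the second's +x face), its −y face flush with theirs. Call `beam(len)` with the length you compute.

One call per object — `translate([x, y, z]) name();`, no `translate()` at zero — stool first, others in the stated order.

stool();
translate([1315, 0, 0]) stool();
translate([0, 0, 406]) beam(1570);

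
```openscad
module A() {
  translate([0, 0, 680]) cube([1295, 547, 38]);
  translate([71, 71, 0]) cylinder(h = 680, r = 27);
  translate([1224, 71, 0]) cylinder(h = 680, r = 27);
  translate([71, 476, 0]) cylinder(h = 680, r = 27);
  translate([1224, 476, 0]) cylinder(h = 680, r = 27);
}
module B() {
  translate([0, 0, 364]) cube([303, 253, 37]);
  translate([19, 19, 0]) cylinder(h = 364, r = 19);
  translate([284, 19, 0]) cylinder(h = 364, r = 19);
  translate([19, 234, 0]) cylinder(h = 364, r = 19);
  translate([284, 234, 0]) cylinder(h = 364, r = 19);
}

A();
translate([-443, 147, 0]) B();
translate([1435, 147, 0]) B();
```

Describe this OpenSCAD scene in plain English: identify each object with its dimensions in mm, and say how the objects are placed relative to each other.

A is a table: top 1295 mm (x) × 547 mm (y), 38 mm thick, upper face at z = 718 mm, on four round legs of 54 mm diameter, each leg's bounding box inset 44 mm from the nearest pair of top edges, running from z = 0 to the bottom of the top.

B is a four-legged stool. The seat is 303×253 mm, 37 mm thick, top at z = 401 mm. It stands on four round legs, each 38 mm in diameter, from z = 0 to the seat underside, each leg's axis is inset half a diameter from the nearest pair of seat edges (so the leg's bounding box is flush with the corner).

Two stools sit around the table at the −x, +x sides.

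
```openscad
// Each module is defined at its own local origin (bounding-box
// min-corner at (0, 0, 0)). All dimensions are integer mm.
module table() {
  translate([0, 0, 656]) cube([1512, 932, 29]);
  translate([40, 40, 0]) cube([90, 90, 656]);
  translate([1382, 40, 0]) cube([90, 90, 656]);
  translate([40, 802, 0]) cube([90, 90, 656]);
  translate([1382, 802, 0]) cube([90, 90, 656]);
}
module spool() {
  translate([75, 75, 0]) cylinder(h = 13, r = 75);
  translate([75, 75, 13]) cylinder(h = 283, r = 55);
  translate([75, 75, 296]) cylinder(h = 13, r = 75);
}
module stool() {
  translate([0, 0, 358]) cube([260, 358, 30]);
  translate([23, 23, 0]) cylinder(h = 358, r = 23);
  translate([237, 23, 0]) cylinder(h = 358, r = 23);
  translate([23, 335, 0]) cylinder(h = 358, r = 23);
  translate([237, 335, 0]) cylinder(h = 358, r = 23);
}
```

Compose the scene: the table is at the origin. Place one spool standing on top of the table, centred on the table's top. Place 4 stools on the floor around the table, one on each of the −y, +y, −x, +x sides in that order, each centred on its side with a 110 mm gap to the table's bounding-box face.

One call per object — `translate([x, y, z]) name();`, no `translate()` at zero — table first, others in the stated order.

table();
translate([681, 391, 685]) spool();
translate([626, -468, 0]) stool();
translate([626, 1042, 0]) stool();
translate([-370, 287, 0]) stool();
translate([1622, 287, 0]) stool();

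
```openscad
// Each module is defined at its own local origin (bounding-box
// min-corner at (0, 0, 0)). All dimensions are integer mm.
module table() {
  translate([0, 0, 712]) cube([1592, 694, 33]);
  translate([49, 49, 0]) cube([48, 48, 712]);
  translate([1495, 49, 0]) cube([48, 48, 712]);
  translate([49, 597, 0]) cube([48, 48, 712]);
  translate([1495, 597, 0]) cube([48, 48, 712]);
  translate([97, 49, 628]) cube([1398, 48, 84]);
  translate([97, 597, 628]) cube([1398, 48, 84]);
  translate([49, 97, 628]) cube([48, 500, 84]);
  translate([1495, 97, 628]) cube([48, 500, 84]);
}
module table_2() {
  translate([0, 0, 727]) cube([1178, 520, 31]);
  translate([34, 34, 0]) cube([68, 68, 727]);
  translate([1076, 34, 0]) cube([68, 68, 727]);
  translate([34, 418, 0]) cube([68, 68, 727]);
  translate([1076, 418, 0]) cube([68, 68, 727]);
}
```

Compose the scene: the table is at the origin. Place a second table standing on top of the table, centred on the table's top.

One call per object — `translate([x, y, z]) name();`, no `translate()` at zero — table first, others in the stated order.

table();
translate([207, 87, 745]) table_2();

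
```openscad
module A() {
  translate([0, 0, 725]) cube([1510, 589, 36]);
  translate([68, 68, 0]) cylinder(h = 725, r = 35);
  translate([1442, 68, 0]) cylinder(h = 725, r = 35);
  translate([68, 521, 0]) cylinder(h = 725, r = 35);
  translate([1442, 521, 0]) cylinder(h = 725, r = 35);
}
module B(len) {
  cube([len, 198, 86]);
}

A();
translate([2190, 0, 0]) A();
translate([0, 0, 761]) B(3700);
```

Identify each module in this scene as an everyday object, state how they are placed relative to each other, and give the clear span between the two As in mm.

A is a table. B is a beam. A beam spans the tops of two tables. The clear span between the two tables is 680 mm.

Second table starts at x = 2190; first ends at x = 1510; clear span = 2190 − 1510 = 680 mm.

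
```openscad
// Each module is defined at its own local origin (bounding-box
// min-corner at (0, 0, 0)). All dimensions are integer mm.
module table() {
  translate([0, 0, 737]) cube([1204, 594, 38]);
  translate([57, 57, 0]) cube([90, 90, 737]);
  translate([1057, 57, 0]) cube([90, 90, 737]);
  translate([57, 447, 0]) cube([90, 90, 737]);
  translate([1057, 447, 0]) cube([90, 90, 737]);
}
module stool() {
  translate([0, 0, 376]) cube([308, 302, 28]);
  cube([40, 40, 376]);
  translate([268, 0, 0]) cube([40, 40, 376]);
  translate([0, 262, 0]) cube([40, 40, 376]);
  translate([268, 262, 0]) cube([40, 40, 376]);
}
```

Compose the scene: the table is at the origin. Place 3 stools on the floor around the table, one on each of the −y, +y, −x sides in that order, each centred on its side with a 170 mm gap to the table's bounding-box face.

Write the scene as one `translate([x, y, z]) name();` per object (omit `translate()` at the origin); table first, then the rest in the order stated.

table();
translate([448, -472, 0]) stool();
translate([448, 764, 0]) stool();
translate([-478, 146, 0]) stool();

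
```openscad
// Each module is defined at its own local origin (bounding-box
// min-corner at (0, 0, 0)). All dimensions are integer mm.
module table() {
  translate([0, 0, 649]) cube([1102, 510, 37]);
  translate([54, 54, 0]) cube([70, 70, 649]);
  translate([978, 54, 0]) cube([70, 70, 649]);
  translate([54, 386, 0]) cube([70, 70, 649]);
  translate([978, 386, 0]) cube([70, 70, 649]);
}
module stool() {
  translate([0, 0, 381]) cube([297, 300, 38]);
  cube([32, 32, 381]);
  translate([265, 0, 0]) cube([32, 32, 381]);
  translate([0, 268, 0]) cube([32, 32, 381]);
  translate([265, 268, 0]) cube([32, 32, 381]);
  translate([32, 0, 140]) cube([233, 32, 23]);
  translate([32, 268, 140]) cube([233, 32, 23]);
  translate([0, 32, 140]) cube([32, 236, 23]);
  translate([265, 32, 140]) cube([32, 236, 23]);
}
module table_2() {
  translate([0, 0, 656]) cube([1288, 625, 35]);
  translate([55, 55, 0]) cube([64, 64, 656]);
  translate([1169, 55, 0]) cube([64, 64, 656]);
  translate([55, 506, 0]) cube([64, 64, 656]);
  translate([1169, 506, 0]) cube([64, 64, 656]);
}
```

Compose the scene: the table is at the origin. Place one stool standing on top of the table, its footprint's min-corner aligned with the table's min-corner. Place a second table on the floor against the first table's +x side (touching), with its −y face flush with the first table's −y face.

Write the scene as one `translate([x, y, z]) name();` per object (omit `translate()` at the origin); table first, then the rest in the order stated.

table();
translate([0, 0, 686]) stool();
translate([1102, 0, 0]) table_2();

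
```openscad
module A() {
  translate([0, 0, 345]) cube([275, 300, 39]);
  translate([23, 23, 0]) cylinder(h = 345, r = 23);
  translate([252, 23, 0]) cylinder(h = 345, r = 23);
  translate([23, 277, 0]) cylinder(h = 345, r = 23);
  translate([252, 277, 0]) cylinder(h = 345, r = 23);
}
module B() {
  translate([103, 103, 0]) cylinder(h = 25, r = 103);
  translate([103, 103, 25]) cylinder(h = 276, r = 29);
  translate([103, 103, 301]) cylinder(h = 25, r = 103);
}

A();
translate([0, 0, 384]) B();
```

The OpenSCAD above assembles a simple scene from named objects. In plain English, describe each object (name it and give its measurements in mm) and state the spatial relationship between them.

A is a simple wooden stool: a rectangular seat 275 mm (x) by 300 mm (y), 39 mm thick, top face at z = 384 mm, on four round legs, each 46 mm in diameter. The legs rest on z = 0, each leg's axis is inset half a diameter from the nearest pair of seat edges (so the leg's bounding box is flush with the corner).

B is a spool: two coaxial disc flanges of radius 103 mm and thickness 25 mm, joined by a core cylinder of radius 29 mm and height 276 mm. The lower flange rests on z = 0 and the three cylinders share a vertical axis.

The spool is on top of the stool.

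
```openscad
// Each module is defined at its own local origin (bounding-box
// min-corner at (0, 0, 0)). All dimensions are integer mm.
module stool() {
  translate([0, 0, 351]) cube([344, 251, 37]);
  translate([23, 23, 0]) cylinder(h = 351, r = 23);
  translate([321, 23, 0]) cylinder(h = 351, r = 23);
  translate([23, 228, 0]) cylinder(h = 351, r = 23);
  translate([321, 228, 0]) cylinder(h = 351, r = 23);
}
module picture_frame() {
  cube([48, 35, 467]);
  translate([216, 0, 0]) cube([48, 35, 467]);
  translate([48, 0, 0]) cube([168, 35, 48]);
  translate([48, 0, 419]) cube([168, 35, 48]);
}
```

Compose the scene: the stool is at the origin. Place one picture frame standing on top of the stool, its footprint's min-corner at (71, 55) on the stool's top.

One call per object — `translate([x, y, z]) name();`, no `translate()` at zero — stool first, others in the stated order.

stool();
translate([71, 55, 388]) picture_frame();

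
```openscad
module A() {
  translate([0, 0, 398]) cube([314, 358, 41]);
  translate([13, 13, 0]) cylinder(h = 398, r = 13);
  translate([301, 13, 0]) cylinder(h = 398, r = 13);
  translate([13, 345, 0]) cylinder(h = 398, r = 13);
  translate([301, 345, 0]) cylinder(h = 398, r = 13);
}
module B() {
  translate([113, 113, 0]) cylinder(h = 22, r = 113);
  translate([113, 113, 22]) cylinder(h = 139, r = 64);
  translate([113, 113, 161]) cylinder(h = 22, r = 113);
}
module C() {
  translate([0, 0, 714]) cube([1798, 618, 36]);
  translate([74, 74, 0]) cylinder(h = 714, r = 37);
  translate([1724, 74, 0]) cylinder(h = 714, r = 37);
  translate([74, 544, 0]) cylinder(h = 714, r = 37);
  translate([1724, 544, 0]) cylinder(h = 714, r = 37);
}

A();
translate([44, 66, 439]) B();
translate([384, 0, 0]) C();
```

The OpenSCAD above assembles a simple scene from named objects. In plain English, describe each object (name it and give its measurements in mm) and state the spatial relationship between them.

A is a simple wooden stool: a rectangular seat 314 mm (x) by 358 mm (y), 41 mm thick, top face at z = 439 mm, on four round legs, each 26 mm in diameter. The legs rest on z = 0, each leg's axis is inset half a diameter from the nearest pair of seat edges (so the leg's bounding box is flush with the corner).

B is a spool: two coaxial disc flanges of radius 113 mm and thickness 22 mm, joined by a core cylinder of radius 64 mm and height 139 mm. The lower flange rests on z = 0 and the three cylinders share a vertical axis.

C is a table with a 1798×618 mm rectangular top, 36 mm thick, top surface at z = 750 mm, supported by four round legs of 74 mm diameter, each leg's bounding box inset 37 mm from the nearest pair of top edges, running from the floor.

The spool is on top of the stool, centred. The table is on the floor beside the stool on its +x side.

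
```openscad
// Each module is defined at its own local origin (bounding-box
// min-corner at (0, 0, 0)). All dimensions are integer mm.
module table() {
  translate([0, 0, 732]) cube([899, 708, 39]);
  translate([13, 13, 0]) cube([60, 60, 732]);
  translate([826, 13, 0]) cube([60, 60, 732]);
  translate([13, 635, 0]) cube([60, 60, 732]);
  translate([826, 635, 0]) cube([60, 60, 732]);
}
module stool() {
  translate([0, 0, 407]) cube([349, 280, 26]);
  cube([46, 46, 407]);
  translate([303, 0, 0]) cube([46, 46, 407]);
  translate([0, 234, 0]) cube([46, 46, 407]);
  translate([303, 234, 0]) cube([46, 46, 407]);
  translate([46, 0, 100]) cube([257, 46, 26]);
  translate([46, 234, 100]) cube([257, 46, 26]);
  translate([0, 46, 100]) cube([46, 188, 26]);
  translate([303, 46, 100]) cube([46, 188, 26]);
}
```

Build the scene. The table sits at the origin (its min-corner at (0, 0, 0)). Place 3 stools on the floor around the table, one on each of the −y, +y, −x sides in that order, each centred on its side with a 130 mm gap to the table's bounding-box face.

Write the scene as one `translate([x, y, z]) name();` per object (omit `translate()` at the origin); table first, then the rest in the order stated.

table();
translate([275, -410, 0]) stool();
translate([275, 838, 0]) stool();
translate([-479, 214, 0]) stool();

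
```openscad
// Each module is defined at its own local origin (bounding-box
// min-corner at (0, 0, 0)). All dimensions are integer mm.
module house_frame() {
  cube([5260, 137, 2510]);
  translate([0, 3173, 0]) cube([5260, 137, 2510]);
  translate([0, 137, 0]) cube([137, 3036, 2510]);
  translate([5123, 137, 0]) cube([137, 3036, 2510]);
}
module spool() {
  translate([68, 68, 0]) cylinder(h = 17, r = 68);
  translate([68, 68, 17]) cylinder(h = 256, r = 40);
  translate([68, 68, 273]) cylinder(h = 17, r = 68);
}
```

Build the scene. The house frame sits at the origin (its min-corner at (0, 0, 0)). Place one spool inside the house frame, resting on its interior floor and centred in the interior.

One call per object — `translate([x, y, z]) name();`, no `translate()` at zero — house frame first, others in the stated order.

house_frame();
translate([2562, 1587, 0]) spool();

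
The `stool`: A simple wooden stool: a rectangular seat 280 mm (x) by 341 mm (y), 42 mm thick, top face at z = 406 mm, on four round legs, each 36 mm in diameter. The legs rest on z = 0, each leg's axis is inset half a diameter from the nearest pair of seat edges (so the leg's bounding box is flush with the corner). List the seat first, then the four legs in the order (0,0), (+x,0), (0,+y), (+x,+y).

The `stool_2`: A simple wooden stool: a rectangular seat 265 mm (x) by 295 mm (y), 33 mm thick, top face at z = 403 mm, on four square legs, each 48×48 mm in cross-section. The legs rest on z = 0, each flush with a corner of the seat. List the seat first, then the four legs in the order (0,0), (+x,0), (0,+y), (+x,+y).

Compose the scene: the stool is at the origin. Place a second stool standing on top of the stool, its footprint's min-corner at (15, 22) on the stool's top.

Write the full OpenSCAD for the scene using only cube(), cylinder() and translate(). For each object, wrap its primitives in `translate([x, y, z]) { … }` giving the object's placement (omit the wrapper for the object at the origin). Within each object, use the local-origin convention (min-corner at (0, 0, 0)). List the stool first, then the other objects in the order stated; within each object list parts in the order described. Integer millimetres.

translate([0, 0, 364]) cube([280, 341, 42]);
translate([18, 18, 0]) cylinder(h = 364, r = 18);
translate([262, 18, 0]) cylinder(h = 364, r = 18);
translate([18, 323, 0]) cylinder(h = 364, r = 18);
translate([262, 323, 0]) cylinder(h = 364, r = 18);
translate([15, 22, 406]) {
  translate([0, 0, 370]) cube([265, 295, 33]);
  cube([48, 48, 370]);
  translate([217, 0, 0]) cube([48, 48, 370]);
  translate([0, 247, 0]) cube([48, 48, 370]);
  translate([217, 247, 0]) cube([48, 48, 370]);
}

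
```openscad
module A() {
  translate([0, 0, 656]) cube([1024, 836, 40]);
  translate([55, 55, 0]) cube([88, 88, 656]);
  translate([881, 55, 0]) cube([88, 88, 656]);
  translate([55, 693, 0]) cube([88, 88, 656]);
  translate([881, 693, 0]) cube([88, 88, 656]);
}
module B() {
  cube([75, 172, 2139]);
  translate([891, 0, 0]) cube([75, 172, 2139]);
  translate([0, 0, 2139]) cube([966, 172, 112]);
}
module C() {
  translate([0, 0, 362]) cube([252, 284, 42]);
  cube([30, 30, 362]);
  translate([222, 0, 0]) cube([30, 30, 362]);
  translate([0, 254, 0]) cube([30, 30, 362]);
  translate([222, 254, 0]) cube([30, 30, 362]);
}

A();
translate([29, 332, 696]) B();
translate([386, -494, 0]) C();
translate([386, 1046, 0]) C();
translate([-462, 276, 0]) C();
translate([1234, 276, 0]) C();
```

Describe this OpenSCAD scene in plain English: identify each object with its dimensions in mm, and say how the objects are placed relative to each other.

A is a table: top 1024 mm (x) × 836 mm (y), 40 mm thick, upper face at z = 696 mm, on four 88×88 mm square legs, each inset 55 mm from the nearest pair of top edges, running from z = 0 to the bottom of the top.

B is a rectangular door frame: two vertical jambs of 75×172 mm section, 2139 mm tall, with a clear opening 816 mm wide between their inner faces. A header 112 mm tall and 172 mm deep lies on top of the jambs and spans the full outside width.

C is a four-legged stool. The seat is a 252×284×42 mm slab whose top surface is at z = 404 mm; four square legs, each 30×30 mm in cross-section, run from the floor (z = 0) to the underside of the seat, each flush with a corner of the seat.

The door frame is on top of the table, centred. Four stools sit around the table at the −y, +y, −x, +x sides.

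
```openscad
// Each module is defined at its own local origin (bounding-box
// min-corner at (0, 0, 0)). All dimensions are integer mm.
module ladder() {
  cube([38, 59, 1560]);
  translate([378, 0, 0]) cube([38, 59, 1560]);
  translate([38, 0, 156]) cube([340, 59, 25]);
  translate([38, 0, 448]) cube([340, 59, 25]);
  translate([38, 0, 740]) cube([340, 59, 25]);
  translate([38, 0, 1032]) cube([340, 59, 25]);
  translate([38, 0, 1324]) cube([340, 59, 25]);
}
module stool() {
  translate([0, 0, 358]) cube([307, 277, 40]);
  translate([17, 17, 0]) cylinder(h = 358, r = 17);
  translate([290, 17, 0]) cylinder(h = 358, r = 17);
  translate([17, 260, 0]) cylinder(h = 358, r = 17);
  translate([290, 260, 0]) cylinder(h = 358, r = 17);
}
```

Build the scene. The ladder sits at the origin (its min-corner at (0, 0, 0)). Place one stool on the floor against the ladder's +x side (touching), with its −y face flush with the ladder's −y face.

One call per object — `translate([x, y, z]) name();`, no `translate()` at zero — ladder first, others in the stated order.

ladder();
translate([416, 0, 0]) stool();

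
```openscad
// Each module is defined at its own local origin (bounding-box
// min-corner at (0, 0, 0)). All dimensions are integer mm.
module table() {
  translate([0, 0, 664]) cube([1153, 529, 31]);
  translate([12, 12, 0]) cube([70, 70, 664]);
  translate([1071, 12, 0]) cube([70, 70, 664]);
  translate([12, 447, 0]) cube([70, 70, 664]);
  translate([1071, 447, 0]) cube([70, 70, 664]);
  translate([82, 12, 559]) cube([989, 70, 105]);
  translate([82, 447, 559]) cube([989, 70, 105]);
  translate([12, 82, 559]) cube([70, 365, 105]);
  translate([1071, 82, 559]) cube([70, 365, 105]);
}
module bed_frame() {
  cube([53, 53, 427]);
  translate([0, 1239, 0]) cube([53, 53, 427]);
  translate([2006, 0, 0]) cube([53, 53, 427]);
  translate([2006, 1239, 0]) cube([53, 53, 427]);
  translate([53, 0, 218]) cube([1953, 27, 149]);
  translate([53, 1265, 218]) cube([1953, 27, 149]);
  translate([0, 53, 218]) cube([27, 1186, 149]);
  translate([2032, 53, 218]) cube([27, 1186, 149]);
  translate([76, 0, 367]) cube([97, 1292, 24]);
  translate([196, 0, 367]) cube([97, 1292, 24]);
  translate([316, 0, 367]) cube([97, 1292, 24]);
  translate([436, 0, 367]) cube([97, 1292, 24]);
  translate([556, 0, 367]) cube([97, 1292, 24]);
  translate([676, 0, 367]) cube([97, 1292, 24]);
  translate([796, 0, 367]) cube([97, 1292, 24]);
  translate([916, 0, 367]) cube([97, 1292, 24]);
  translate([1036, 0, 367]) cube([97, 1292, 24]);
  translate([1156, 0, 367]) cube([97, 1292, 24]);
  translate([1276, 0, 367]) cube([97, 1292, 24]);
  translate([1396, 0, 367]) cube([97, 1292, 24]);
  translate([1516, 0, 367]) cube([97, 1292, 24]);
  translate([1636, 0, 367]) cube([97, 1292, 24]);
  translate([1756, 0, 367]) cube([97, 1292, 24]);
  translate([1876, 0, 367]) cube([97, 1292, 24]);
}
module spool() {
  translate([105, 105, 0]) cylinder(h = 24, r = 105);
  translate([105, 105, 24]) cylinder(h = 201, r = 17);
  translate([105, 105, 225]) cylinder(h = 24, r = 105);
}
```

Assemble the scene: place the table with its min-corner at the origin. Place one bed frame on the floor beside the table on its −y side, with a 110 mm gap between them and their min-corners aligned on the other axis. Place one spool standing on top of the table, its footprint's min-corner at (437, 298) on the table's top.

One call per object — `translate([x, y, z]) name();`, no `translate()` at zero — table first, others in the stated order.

table();
translate([0, -1402, 0]) bed_frame();
translate([437, 298, 695]) spool();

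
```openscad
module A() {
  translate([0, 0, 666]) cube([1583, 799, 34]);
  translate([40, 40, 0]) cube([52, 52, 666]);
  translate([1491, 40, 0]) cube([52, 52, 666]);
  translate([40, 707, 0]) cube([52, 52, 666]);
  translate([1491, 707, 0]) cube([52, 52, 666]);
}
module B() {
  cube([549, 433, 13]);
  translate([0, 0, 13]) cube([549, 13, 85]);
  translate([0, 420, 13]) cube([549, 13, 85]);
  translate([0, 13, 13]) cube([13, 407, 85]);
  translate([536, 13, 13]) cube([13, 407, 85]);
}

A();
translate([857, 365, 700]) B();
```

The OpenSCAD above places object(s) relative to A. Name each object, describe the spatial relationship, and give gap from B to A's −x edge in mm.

A is a table. B is an open box. The open box is on top of the table. The gap from the open box to the table's −x edge is 857 mm.

The open box's min-x is at 857; the table's min-x is 0; gap = 857 mm.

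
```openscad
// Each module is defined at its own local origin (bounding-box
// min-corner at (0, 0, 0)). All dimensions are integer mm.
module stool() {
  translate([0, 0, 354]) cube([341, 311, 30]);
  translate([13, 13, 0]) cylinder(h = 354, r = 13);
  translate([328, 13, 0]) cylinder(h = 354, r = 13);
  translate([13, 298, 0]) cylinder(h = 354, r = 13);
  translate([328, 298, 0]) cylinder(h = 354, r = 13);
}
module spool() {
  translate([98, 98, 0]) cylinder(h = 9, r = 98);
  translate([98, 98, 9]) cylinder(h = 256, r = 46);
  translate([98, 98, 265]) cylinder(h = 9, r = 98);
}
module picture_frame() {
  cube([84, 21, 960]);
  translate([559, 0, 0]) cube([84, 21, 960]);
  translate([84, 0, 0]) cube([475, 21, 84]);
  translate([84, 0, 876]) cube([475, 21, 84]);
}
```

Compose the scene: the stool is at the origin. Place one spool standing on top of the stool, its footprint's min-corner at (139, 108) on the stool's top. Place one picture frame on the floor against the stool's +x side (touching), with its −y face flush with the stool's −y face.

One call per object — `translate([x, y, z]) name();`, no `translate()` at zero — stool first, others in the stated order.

stool();
translate([139, 108, 384]) spool();
translate([341, 0, 0]) picture_frame();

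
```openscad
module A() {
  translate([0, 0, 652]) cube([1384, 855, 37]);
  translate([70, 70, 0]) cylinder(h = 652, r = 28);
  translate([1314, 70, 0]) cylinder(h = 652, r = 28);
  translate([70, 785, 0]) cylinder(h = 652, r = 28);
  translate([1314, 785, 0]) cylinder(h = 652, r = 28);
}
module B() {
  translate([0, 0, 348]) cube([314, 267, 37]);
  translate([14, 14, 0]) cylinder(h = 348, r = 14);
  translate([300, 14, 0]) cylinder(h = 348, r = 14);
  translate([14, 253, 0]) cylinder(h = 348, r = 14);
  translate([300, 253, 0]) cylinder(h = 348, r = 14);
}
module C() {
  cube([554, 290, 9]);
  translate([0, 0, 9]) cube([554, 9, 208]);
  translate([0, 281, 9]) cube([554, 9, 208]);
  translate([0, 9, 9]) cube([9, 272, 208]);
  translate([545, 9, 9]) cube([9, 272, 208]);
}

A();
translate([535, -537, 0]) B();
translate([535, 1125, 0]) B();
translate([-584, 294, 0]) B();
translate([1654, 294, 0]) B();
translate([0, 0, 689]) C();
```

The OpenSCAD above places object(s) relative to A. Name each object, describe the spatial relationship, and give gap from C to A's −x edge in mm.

A is a table. B is a stool. C is an open box. Four stools sit around the table at the −y, +y, −x, +x sides. The open box is on top of the table. The gap from the open box to the table's −x edge is 0 mm.

The open box's min-x is at 0; the table's min-x is 0; gap = 0 mm.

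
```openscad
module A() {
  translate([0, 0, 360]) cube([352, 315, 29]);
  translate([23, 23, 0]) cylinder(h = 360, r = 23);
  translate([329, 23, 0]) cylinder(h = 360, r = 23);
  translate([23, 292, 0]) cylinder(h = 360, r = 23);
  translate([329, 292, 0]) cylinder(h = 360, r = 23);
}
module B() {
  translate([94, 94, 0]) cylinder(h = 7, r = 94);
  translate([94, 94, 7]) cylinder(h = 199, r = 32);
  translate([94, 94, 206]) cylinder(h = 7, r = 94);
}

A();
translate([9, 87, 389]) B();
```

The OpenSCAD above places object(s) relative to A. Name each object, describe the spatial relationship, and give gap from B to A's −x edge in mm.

The spool's min-x is at 9; the stool's min-x is 0; gap = 9 mm.

A is a stool. B is a spool. The spool is on top of the stool. The gap from the spool to the stool's −x edge is 9 mm.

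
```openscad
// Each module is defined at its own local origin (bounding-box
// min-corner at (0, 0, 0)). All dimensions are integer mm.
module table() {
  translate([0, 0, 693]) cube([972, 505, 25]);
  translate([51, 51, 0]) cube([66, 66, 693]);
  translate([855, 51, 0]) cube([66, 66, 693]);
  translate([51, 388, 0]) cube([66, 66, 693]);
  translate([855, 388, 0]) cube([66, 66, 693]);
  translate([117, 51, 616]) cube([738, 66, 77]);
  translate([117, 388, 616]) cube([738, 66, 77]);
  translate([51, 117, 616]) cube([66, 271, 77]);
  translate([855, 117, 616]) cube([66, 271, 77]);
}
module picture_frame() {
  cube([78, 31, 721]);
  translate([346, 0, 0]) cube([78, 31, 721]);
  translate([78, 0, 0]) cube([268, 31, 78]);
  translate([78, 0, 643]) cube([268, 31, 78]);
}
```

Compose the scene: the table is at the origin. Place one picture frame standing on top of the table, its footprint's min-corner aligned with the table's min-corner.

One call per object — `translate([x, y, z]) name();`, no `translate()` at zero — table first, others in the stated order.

table();
translate([0, 0, 718]) picture_frame();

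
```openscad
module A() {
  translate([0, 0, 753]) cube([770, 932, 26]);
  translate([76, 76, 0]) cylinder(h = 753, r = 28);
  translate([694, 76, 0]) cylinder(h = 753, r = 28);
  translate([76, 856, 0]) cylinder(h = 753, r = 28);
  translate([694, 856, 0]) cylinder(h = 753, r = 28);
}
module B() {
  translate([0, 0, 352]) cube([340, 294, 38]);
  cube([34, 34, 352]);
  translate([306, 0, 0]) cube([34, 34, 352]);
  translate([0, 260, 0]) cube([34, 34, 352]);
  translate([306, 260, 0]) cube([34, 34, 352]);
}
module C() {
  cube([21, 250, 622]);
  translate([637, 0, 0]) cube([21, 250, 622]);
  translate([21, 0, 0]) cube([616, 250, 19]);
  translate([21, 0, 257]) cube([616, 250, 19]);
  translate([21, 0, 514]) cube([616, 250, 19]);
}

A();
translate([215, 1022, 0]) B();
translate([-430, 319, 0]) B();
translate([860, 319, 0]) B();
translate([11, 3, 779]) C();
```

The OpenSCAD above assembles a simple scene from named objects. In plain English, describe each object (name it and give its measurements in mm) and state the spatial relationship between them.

A is a table: top 770 mm (x) × 932 mm (y), 26 mm thick, upper face at z = 779 mm, on four round legs of 56 mm diameter, each leg's bounding box inset 48 mm from the nearest pair of top edges, running from z = 0 to the bottom of the top.

B is a simple wooden stool: a rectangular seat 340 mm (x) by 294 mm (y), 38 mm thick, top face at z = 390 mm, on four square legs, each 34×34 mm in cross-section. The legs rest on z = 0, each flush with a corner of the seat.

C is a bookshelf 658 mm wide overall, 250 mm deep and 622 mm tall. The two sides are 21 mm thick vertical panels. 3 horizontal shelves of 19 mm thickness span between the inner faces of the sides; the lowest shelf sits on the floor and shelves are stacked with a clear vertical gap of 238 mm between each pair.

Three stools sit around the table at the +y, −x, +x sides. The bookshelf is on top of the table.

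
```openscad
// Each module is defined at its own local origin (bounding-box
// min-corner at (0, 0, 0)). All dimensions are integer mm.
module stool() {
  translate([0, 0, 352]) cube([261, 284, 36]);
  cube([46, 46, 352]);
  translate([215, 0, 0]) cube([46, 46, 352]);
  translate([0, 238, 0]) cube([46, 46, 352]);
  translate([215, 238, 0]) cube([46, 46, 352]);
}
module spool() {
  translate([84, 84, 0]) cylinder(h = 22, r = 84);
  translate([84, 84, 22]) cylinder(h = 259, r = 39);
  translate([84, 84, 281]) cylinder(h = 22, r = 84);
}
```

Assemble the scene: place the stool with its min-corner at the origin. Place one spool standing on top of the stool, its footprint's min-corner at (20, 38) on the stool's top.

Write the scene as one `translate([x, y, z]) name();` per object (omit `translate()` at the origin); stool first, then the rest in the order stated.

stool();
translate([20, 38, 388]) spool();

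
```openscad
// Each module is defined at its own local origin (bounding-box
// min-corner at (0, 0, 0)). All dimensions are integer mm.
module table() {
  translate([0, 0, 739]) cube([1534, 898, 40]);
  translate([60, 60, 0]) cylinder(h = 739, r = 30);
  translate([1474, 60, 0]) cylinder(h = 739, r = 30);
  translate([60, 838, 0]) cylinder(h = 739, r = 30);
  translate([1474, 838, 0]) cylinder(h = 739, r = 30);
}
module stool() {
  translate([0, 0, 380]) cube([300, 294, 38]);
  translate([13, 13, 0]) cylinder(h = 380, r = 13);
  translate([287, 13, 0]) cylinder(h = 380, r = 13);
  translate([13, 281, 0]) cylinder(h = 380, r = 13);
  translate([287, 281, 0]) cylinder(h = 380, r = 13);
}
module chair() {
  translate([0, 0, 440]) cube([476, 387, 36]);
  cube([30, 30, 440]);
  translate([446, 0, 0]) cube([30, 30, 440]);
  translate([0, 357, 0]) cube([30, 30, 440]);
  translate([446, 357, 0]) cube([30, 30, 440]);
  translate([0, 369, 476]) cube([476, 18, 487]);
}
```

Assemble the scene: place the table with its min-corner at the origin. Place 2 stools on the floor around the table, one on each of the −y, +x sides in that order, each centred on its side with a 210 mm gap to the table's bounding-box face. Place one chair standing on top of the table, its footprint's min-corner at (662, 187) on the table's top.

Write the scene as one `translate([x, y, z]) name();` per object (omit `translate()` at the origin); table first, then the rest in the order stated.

table();
translate([617, -504, 0]) stool();
translate([1744, 302, 0]) stool();
translate([662, 187, 779]) chair();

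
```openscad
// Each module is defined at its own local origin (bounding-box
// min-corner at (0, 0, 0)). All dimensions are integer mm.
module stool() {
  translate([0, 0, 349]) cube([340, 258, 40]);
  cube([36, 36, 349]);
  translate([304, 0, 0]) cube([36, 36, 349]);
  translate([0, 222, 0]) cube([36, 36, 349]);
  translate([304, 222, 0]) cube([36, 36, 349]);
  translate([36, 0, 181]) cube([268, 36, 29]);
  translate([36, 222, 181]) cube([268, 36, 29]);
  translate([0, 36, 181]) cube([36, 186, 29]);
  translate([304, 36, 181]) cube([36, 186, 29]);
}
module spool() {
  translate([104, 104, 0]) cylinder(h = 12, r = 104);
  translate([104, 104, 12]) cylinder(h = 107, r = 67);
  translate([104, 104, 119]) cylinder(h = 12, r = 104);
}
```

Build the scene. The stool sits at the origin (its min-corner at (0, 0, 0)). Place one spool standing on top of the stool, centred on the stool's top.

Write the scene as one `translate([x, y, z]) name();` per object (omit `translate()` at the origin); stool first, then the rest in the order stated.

stool();
translate([66, 25, 389]) spool();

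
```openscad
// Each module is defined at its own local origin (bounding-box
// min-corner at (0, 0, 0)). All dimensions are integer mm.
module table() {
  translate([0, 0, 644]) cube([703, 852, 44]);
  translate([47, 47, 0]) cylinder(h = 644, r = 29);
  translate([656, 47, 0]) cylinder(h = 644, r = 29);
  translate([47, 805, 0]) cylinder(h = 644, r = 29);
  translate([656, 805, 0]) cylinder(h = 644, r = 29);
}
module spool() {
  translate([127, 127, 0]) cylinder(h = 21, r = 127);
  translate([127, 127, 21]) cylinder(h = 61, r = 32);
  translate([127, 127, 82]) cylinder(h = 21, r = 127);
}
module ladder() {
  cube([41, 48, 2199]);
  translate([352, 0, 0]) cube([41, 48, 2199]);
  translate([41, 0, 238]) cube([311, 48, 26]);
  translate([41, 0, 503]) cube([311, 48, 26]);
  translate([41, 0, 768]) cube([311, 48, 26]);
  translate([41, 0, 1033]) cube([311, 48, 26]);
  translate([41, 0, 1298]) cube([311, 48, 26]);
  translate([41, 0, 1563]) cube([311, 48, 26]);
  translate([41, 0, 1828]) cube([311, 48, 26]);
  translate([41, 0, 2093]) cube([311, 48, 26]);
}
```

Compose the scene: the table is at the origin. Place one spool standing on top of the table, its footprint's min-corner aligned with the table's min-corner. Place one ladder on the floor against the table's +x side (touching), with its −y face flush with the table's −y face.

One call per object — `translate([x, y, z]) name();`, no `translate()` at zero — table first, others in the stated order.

table();
translate([0, 0, 688]) spool();
translate([703, 0, 0]) ladder();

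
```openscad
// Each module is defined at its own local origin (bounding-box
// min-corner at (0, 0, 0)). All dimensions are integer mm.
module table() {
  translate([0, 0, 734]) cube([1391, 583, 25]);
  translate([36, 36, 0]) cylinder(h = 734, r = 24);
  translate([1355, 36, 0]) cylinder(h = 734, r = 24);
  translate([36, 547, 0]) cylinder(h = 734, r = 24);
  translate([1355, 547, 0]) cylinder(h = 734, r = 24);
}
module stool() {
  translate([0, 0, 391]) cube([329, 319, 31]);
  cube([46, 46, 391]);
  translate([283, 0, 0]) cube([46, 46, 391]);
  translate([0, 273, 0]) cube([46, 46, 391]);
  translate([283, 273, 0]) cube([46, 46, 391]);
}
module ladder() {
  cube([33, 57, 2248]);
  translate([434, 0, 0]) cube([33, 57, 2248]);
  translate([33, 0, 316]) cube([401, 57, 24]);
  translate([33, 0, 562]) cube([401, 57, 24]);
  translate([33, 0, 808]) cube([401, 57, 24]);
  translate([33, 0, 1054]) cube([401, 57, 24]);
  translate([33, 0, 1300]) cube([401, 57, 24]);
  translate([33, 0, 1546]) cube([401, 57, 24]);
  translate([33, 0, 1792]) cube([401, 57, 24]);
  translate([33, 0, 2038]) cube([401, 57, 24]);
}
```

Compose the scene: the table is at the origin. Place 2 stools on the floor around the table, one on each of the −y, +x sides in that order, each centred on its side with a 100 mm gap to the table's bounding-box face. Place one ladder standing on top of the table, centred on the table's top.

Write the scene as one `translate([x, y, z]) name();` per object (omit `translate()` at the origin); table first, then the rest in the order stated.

table();
translate([531, -419, 0]) stool();
translate([1491, 132, 0]) stool();
translate([462, 263, 759]) ladder();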